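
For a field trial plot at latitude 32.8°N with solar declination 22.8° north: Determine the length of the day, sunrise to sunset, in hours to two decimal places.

14.10 hours

cos H_s = −tan(32.8°) · tan(22.8°) = -0.2709, so H_s = arccos(-0.2709) = 105.72°.
Day length = 2 H_s / 15° h⁻¹ = 211.44° / 15 = 14.096 h.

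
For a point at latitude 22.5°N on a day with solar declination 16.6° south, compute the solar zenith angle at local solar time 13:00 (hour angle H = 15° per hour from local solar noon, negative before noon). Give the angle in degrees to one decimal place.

41.8°

Hour angle H = 15° × (13 − 12) = 15.00°.
With φ = 22.5°, δ = -16.6°, H = 15.00°: sin φ sin δ = -0.1093, cos φ cos δ cos H = 0.8552, so cos θ_z = 0.7459.
θ_z = arccos(0.7459) = 41.76°.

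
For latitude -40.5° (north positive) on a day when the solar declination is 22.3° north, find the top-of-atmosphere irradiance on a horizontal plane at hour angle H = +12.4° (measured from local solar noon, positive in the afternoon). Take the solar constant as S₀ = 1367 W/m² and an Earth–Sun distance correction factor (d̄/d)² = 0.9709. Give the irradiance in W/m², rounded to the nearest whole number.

585 W/m²

cos θ_z = sin φ sin δ + cos φ cos δ cos H = (-0.6494)(0.3795) + (0.7604)(0.9252)(0.9767) = 0.4407.
Top-of-atmosphere irradiance = S₀ (d̄/d)² cos θ_z = 1367 × 0.9709 × 0.4407 = 584.91 W/m².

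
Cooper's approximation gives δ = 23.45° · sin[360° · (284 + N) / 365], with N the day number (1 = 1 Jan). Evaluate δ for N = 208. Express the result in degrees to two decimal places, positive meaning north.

360 × (284 + 208) / 365 = 485.260°; sin(485.260°) = 0.8165.
δ = 23.45 × 0.8165 = 19.147° ≈ +19.15°.

+19.15°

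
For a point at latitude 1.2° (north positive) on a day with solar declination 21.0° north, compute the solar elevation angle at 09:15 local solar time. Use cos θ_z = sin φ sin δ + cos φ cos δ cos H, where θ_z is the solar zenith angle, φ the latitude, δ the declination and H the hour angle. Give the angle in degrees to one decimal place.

Hour angle H = 15° × (9.25 − 12) = -41.25°.
With φ = 1.2°, δ = 21.0°, H = -41.25°: sin φ sin δ = 0.0075, cos φ cos δ cos H = 0.7017, so cos θ_z = 0.7092.
θ_z = arccos(0.7092) = 44.83°, so the elevation is 90° − 44.83° = 45.17°.

45.2°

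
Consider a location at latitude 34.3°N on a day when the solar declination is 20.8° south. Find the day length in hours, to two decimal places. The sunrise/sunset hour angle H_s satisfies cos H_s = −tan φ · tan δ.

−tan φ tan δ = −(0.6822)(-0.3799) = 0.2592; H_s = arccos(0.2592) = 74.98°.
Day length = 2 H_s / 15° h⁻¹ = 149.96° / 15 = 9.997 h.

10.00 hours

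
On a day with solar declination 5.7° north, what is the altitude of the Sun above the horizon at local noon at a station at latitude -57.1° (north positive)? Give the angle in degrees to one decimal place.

27.2°

At local solar noon the hour angle is zero, so the elevation is 90° − |φ − δ| = 90° − |-57.1° − (5.7°)| = 90° − 62.8° = 27.2°.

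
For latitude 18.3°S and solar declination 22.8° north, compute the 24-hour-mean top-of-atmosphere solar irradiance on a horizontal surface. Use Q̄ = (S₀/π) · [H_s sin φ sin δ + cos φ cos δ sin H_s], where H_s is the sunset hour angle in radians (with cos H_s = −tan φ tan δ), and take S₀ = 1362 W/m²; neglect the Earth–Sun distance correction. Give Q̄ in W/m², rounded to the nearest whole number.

The sunset hour angle satisfies cos H_s = −tan φ tan δ = 0.1390, giving H_s = 82.01°. In radians, H_s = 1.4313.
H_s sin φ sin δ = 1.4313 × -0.3140 × 0.3875 = -0.1742.
cos φ cos δ sin H_s = 0.9494 × 0.9219 × 0.9903 = 0.8668.
Q̄ = (1362/π) × (-0.1742 + 0.8668) = 433.54 × 0.6926 = 300.27 W/m².

300 W/m²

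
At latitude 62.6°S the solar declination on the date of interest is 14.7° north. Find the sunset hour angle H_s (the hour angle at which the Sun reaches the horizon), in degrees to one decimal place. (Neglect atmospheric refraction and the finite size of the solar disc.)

cos H_s = −tan(-62.6°) · tan(14.7°) = 0.5061, so H_s = arccos(0.5061) = 59.60°.

59.6°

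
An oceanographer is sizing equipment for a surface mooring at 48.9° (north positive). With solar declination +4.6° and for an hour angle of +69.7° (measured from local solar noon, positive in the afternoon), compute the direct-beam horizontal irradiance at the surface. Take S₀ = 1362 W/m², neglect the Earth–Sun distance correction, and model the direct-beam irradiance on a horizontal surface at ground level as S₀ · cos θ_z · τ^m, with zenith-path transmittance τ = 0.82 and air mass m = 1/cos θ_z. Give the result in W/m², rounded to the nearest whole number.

cos θ_z = sin φ sin δ + cos φ cos δ cos H = (0.7536)(0.0802) + (0.6574)(0.9968)(0.3469) = 0.2878.
Air mass m = 1/cos θ_z = 1/0.2878 = 3.475; τ^m = 0.82^3.475 = 0.5018.
Surface direct beam = 1362 × 0.2878 × 0.5018 = 196.70 W/m².

197 W/m²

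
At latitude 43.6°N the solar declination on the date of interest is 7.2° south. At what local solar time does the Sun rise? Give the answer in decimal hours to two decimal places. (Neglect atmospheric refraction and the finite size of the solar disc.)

−tan φ tan δ = −(0.9523)(-0.1263) = 0.1203; H_s = arccos(0.1203) = 83.09°.
Sunrise is at 12 − H_s/15 = 12 − 5.539 = 6.461 h local solar time.

6.46 h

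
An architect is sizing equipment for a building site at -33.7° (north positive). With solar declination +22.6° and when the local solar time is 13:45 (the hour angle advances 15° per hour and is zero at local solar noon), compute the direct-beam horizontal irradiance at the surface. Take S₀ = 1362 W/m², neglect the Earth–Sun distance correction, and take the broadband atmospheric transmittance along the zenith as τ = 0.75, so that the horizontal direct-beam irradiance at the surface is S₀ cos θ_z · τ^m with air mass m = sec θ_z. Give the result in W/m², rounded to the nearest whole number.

354 W/m²

Hour angle H = 15° × (13.75 − 12) = 26.25°.
cos θ_z = sin φ sin δ + cos φ cos δ cos H = (-0.5548)(0.3843) + (0.8320)(0.9232)(0.8969) = 0.4757.
Air mass m = 1/cos θ_z = 1/0.4757 = 2.102; τ^m = 0.75^2.102 = 0.5462.
Surface direct beam = 1362 × 0.4757 × 0.5462 = 353.88 W/m².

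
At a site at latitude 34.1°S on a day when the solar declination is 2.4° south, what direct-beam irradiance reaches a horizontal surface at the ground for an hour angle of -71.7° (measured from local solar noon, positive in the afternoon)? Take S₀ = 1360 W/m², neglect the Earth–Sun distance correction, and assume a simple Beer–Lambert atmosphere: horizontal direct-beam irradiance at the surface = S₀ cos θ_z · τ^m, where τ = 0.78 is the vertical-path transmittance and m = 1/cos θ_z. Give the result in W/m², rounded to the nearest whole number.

160 W/m²

cos θ_z = sin φ sin δ + cos φ cos δ cos H = (-0.5606)(-0.0419) + (0.8281)(0.9991)(0.3140) = 0.2833.
Air mass m = 1/cos θ_z = 1/0.2833 = 3.530; τ^m = 0.78^3.530 = 0.4160.
Surface direct beam = 1360 × 0.2833 × 0.4160 = 160.28 W/m².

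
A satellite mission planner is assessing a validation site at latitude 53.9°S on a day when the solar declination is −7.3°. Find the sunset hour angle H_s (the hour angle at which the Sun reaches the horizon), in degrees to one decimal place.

100.1°

−tan φ tan δ = −(-1.3713)(-0.1281) = -0.1757; H_s = arccos(-0.1757) = 100.12°.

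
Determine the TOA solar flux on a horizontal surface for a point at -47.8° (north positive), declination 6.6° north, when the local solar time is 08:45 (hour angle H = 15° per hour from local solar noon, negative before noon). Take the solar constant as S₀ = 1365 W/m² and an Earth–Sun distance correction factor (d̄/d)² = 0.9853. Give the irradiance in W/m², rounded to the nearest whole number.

477 W/m²

Hour angle H = 15° × (8.75 − 12) = -48.75°.
cos θ_z = sin(-47.8°) sin(6.6°) + cos(-47.8°) cos(6.6°) cos(-48.75°) = -0.0851 + 0.4400 = 0.3549.
Top-of-atmosphere irradiance = S₀ (d̄/d)² cos θ_z = 1365 × 0.9853 × 0.3549 = 477.32 W/m².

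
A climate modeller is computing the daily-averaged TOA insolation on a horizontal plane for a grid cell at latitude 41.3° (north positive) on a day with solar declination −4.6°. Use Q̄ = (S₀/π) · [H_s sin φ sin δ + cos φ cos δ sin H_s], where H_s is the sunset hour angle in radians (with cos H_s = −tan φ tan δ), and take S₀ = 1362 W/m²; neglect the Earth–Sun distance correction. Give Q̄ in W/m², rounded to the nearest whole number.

289 W/m²

cos H_s = −tan(41.3°) · tan(-4.6°) = 0.0707, so H_s = arccos(0.0707) = 85.95°. In radians, H_s = 1.5001.
H_s sin φ sin δ = 1.5001 × 0.6600 × -0.0802 = -0.0794.
cos φ cos δ sin H_s = 0.7513 × 0.9968 × 0.9975 = 0.7470.
Q̄ = (1362/π) × (-0.0794 + 0.7470) = 433.54 × 0.6676 = 289.43 W/m².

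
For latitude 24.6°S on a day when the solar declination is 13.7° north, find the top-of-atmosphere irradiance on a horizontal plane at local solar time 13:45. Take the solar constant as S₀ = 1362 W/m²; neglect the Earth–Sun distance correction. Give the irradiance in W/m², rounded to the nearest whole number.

Hour angle H = 15° × (13.75 − 12) = 26.25°.
cos θ_z = sin φ sin δ + cos φ cos δ cos H = (-0.4163)(0.2368) + (0.9092)(0.9715)(0.8969) = 0.6936.
Top-of-atmosphere irradiance = S₀ cos θ_z = 1362 × 0.6936 = 944.68 W/m².

945 W/m²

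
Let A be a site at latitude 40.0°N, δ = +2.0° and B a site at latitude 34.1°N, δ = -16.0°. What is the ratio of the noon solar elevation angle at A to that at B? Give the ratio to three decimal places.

1.303

A: 90° − |40.0 − (2.0)| = 52.00°.
B: 90° − |34.1 − (-16.0)| = 39.90°.
Ratio A/B = 52.0000 / 39.9000 = 1.3033.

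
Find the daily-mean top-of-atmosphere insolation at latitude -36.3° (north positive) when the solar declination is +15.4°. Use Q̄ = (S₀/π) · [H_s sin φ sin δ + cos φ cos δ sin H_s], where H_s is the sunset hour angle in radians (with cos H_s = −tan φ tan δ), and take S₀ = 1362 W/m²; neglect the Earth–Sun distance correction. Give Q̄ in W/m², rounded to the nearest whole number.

cos H_s = −tan(-36.3°) · tan(15.4°) = 0.2023, so H_s = arccos(0.2023) = 78.33°. In radians, H_s = 1.3671.
H_s sin φ sin δ = 1.3671 × -0.5920 × 0.2656 = -0.2150.
cos φ cos δ sin H_s = 0.8059 × 0.9641 × 0.9793 = 0.7609.
Q̄ = (1362/π) × (-0.2150 + 0.7609) = 433.54 × 0.5459 = 236.67 W/m².

237 W/m²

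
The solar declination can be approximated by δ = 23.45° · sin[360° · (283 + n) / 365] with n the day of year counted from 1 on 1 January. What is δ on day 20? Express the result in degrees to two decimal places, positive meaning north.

360 × (283 + 20) / 365 = 298.849°; sin(298.849°) = -0.8759.
δ = 23.45 × -0.8759 = -20.540° ≈ -20.54°.

-20.54°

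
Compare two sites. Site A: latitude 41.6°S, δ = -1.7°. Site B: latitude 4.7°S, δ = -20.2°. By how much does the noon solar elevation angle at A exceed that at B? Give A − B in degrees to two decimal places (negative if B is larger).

A: 90° − |-41.6 − (-1.7)| = 50.10°.
B: 90° − |-4.7 − (-20.2)| = 74.50°.
A − B = 50.10 − 74.50 = -24.40°.

-24.40°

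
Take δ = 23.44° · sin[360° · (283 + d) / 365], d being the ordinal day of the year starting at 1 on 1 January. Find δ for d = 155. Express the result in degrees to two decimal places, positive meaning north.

+22.29°

360 × (283 + 155) / 365 = 432.000°; sin(432.000°) = 0.9511.
δ = 23.44 × 0.9511 = 22.294° ≈ +22.29°.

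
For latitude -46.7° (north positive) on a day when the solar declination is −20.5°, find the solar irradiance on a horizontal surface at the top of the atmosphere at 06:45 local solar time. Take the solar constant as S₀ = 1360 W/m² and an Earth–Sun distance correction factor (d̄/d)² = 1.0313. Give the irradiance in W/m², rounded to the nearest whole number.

533 W/m²

Hour angle H = 15° × (6.75 − 12) = -78.75°.
cos θ_z = sin φ sin δ + cos φ cos δ cos H = (-0.7278)(-0.3502) + (0.6858)(0.9367)(0.1951) = 0.3802.
Top-of-atmosphere irradiance = S₀ (d̄/d)² cos θ_z = 1360 × 1.0313 × 0.3802 = 533.26 W/m².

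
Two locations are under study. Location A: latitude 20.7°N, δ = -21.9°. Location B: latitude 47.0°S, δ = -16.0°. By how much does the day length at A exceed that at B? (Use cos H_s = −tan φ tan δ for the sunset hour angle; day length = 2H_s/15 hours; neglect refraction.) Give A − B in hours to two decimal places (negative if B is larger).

A: H_s = arccos(−tan 20.7° · tan -21.9°) = 81.26°, so 2H_s/15 = 10.8347 h.
B: H_s = arccos(−tan -47.0° · tan -16.0°) = 107.91°, so 2H_s/15 = 14.3880 h.
A − B = 10.8347 − 14.3880 = -3.5533 h.

-3.55 h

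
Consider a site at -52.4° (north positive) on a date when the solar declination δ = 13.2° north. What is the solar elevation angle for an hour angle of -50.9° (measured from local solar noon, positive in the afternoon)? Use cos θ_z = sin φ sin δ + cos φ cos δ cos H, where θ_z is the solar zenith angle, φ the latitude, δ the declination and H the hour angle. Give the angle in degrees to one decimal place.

cos θ_z = sin(-52.4°) sin(13.2°) + cos(-52.4°) cos(13.2°) cos(-50.90°) = -0.1809 + 0.3746 = 0.1937.
θ_z = arccos(0.1937) = 78.83°, so the elevation is 90° − 78.83° = 11.17°.

11.2°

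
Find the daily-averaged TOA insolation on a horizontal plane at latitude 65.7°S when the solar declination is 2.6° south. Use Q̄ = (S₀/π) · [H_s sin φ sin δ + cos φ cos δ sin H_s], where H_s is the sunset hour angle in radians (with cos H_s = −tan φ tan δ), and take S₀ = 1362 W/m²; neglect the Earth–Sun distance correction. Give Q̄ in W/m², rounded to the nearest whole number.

−tan φ tan δ = −(-2.2148)(-0.0454) = -0.1006; H_s = arccos(-0.1006) = 95.77°. In radians, H_s = 1.6715.
H_s sin φ sin δ = 1.6715 × -0.9114 × -0.0454 = 0.0692.
cos φ cos δ sin H_s = 0.4115 × 0.9990 × 0.9949 = 0.4090.
Q̄ = (1362/π) × (0.0692 + 0.4090) = 433.54 × 0.4782 = 207.32 W/m².

207 W/m²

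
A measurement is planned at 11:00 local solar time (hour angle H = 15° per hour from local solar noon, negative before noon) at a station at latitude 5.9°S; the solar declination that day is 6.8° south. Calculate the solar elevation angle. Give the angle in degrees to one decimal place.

75.1°

Hour angle H = 15° × (11 − 12) = -15.00°.
cos θ_z = sin φ sin δ + cos φ cos δ cos H = (-0.1028)(-0.1184) + (0.9947)(0.9930)(0.9659) = 0.9662.
θ_z = arccos(0.9662) = 14.94°, so the elevation is 90° − 14.94° = 75.06°.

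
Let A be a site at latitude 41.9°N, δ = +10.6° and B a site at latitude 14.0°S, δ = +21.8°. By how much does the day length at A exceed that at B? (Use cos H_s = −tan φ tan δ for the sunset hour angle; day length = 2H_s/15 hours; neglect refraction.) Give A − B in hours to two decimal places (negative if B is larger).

+2.05 h

A: H_s = arccos(−tan 41.9° · tan 10.6°) = 99.67°, so 2H_s/15 = 13.2893 h.
B: H_s = arccos(−tan -14.0° · tan 21.8°) = 84.28°, so 2H_s/15 = 11.2373 h.
A − B = 13.2893 − 11.2373 = 2.0520 h.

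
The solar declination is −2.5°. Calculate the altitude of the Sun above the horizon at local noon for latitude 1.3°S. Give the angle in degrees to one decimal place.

88.8°

At local solar noon the hour angle is zero, so the elevation is 90° − |φ − δ| = 90° − |-1.3° − (-2.5°)| = 90° − 1.2° = 88.8°.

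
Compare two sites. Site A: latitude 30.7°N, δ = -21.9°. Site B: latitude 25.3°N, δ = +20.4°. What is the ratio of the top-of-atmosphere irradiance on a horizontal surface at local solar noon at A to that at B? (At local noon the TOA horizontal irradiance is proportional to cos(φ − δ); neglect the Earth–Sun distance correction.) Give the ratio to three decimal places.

0.610

A: cos θ_z = cos(30.7° − (-21.9°)) = 0.6074.
B: cos θ_z = cos(25.3° − (20.4°)) = 0.9963.
Ratio A/B = 0.6074 / 0.9963 = 0.6097.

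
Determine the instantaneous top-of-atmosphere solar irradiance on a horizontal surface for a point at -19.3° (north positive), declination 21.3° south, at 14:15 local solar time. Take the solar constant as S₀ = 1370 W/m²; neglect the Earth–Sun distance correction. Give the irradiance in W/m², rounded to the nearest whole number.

1166 W/m²

Hour angle H = 15° × (14.25 − 12) = 33.75°.
With φ = -19.3°, δ = -21.3°, H = 33.75°: sin φ sin δ = 0.1201, cos φ cos δ cos H = 0.7311, so cos θ_z = 0.8512.
Top-of-atmosphere irradiance = S₀ cos θ_z = 1370 × 0.8512 = 1166.14 W/m².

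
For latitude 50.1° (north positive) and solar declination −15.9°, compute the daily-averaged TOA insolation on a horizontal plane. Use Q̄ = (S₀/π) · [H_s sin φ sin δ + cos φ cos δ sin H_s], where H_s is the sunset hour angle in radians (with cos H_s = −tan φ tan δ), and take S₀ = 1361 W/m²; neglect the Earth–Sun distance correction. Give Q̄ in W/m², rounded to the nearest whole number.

The sunset hour angle satisfies cos H_s = −tan φ tan δ = 0.3407, giving H_s = 70.08°. In radians, H_s = 1.2231.
H_s sin φ sin δ = 1.2231 × 0.7672 × -0.2740 = -0.2571.
cos φ cos δ sin H_s = 0.6414 × 0.9617 × 0.9402 = 0.5799.
Q̄ = (1361/π) × (-0.2571 + 0.5799) = 433.22 × 0.3228 = 139.84 W/m².

140 W/m²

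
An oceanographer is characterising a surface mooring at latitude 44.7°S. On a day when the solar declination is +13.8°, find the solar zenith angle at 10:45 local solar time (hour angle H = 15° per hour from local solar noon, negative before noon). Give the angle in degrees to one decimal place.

60.9°

Hour angle H = 15° × (10.75 − 12) = -18.75°.
cos θ_z = sin φ sin δ + cos φ cos δ cos H = (-0.7034)(0.2385) + (0.7108)(0.9711)(0.9469) = 0.4858.
θ_z = arccos(0.4858) = 60.94°.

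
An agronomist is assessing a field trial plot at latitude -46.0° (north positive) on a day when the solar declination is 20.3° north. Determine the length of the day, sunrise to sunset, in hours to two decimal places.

9.00 hours

cos H_s = −tan(-46.0°) · tan(20.3°) = 0.3831, so H_s = arccos(0.3831) = 67.47°.
Day length = 2 H_s / 15° h⁻¹ = 134.94° / 15 = 8.996 h.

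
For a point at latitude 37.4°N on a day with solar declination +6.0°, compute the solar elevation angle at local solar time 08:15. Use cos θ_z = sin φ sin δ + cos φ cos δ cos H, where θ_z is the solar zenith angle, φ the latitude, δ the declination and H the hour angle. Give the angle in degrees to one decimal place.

30.2°

Hour angle H = 15° × (8.25 − 12) = -56.25°.
cos θ_z = sin φ sin δ + cos φ cos δ cos H = (0.6074)(0.1045) + (0.7944)(0.9945)(0.5556) = 0.5024.
θ_z = arccos(0.5024) = 59.84°, so the elevation is 90° − 59.84° = 30.16°.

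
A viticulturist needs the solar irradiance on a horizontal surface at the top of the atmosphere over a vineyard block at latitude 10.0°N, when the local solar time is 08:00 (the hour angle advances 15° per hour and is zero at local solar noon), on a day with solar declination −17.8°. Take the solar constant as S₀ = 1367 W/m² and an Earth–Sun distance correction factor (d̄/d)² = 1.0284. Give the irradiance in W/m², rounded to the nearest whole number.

584 W/m²

Hour angle H = 15° × (8 − 12) = -60.00°.
cos θ_z = sin φ sin δ + cos φ cos δ cos H = (0.1736)(-0.3057) + (0.9848)(0.9521)(0.5000) = 0.4157.
Top-of-atmosphere irradiance = S₀ (d̄/d)² cos θ_z = 1367 × 1.0284 × 0.4157 = 584.40 W/m².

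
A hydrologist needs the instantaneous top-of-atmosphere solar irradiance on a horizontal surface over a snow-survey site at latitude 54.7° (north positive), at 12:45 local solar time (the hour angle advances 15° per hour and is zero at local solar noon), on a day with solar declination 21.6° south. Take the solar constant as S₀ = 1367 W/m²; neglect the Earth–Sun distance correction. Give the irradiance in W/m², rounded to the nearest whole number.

Hour angle H = 15° × (12.75 − 12) = 11.25°.
cos θ_z = sin(54.7°) sin(-21.6°) + cos(54.7°) cos(-21.6°) cos(11.25°) = -0.3004 + 0.5270 = 0.2266.
Top-of-atmosphere irradiance = S₀ cos θ_z = 1367 × 0.2266 = 309.76 W/m².

310 W/m²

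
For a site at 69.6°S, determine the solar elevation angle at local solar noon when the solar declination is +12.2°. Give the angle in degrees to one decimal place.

At local solar noon the hour angle is zero, so the elevation is 90° − |φ − δ| = 90° − |-69.6° − (12.2°)| = 90° − 81.8° = 8.2°.

8.2°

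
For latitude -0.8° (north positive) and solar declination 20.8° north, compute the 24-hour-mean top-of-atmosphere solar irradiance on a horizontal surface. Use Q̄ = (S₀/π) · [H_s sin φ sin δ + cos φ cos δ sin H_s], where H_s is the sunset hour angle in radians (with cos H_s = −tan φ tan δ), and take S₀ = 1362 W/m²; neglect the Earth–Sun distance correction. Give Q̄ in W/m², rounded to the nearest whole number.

402 W/m²

The sunset hour angle satisfies cos H_s = −tan φ tan δ = 0.0053, giving H_s = 89.70°. In radians, H_s = 1.5656.
H_s sin φ sin δ = 1.5656 × -0.0140 × 0.3551 = -0.0078.
cos φ cos δ sin H_s = 0.9999 × 0.9348 × 1.0000 = 0.9347.
Q̄ = (1362/π) × (-0.0078 + 0.9347) = 433.54 × 0.9269 = 401.85 W/m².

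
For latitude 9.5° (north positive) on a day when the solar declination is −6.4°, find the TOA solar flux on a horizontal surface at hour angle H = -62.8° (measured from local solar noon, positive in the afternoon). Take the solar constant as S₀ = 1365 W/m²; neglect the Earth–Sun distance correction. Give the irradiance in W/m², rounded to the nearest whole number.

586 W/m²

With φ = 9.5°, δ = -6.4°, H = -62.80°: sin φ sin δ = -0.0184, cos φ cos δ cos H = 0.4480, so cos θ_z = 0.4296.
Top-of-atmosphere irradiance = S₀ cos θ_z = 1365 × 0.4296 = 586.40 W/m².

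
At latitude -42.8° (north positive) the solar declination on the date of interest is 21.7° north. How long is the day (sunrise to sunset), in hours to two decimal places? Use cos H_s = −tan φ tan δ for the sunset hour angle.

9.12 hours

The sunset hour angle satisfies cos H_s = −tan φ tan δ = 0.3685, giving H_s = 68.38°.
Day length = 2 H_s / 15° h⁻¹ = 136.76° / 15 = 9.117 h.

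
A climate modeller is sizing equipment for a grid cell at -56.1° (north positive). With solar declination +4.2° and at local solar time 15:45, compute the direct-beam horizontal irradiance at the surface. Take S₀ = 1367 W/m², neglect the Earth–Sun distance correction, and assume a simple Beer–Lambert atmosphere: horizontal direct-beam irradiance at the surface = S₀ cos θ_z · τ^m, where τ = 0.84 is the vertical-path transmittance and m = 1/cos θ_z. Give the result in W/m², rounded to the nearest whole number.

Hour angle H = 15° × (15.75 − 12) = 56.25°.
With φ = -56.1°, δ = 4.2°, H = 56.25°: sin φ sin δ = -0.0608, cos φ cos δ cos H = 0.3090, so cos θ_z = 0.2482.
Air mass m = 1/cos θ_z = 1/0.2482 = 4.029; τ^m = 0.84^4.029 = 0.4954.
Surface direct beam = 1367 × 0.2482 × 0.4954 = 168.08 W/m².

168 W/m²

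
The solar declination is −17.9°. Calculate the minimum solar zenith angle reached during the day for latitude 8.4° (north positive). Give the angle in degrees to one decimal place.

26.3°

At local solar noon the hour angle is zero, so the zenith angle is |φ − δ| = |8.4° − (-17.9°)| = 26.3°.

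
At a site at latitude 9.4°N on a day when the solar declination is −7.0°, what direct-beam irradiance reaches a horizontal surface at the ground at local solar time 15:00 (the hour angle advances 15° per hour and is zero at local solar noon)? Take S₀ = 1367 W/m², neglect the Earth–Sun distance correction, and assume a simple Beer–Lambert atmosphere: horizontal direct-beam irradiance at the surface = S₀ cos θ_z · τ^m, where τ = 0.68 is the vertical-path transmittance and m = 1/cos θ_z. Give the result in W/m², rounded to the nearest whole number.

Hour angle H = 15° × (15 − 12) = 45.00°.
With φ = 9.4°, δ = -7.0°, H = 45.00°: sin φ sin δ = -0.0199, cos φ cos δ cos H = 0.6924, so cos θ_z = 0.6725.
Air mass m = 1/cos θ_z = 1/0.6725 = 1.487; τ^m = 0.68^1.487 = 0.5636.
Surface direct beam = 1367 × 0.6725 × 0.5636 = 518.12 W/m².

518 W/m²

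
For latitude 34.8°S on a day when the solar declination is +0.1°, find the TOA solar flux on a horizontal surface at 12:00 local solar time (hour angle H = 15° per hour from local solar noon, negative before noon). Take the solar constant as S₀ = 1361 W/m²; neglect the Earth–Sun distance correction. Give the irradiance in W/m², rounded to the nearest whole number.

Hour angle H = 15° × (12 − 12) = 0.00°.
cos θ_z = sin φ sin δ + cos φ cos δ cos H = (-0.5707)(0.0017) + (0.8211)(1.0000)(1.0000) = 0.8201.
Top-of-atmosphere irradiance = S₀ cos θ_z = 1361 × 0.8201 = 1116.16 W/m².

1116 W/m²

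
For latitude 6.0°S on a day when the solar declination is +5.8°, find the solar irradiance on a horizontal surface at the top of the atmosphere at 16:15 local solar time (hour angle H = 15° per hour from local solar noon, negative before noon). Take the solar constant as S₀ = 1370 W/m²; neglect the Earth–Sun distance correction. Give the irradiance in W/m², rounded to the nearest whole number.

585 W/m²

Hour angle H = 15° × (16.25 − 12) = 63.75°.
cos θ_z = sin φ sin δ + cos φ cos δ cos H = (-0.1045)(0.1011) + (0.9945)(0.9949)(0.4423) = 0.4271.
Top-of-atmosphere irradiance = S₀ cos θ_z = 1370 × 0.4271 = 585.13 W/m².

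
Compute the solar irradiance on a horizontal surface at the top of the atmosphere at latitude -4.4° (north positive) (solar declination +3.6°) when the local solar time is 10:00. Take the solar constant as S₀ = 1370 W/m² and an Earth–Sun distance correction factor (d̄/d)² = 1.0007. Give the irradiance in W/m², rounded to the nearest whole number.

1175 W/m²

Hour angle H = 15° × (10 − 12) = -30.00°.
With φ = -4.4°, δ = 3.6°, H = -30.00°: sin φ sin δ = -0.0048, cos φ cos δ cos H = 0.8618, so cos θ_z = 0.8570.
Top-of-atmosphere irradiance = S₀ (d̄/d)² cos θ_z = 1370 × 1.0007 × 0.8570 = 1174.91 W/m².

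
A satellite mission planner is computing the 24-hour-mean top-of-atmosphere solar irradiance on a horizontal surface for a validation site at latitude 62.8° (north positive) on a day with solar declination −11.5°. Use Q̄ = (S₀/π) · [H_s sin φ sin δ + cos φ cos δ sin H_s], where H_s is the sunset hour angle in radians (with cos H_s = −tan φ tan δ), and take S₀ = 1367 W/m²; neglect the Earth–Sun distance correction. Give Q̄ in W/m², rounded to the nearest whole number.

89 W/m²

The sunset hour angle satisfies cos H_s = −tan φ tan δ = 0.3959, giving H_s = 66.68°. In radians, H_s = 1.1638.
H_s sin φ sin δ = 1.1638 × 0.8894 × -0.1994 = -0.2064.
cos φ cos δ sin H_s = 0.4571 × 0.9799 × 0.9183 = 0.4113.
Q̄ = (1367/π) × (-0.2064 + 0.4113) = 435.13 × 0.2049 = 89.16 W/m².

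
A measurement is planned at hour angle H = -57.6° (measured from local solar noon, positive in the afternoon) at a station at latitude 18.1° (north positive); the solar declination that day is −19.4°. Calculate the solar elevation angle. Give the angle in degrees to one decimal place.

22.2°

cos θ_z = sin(18.1°) sin(-19.4°) + cos(18.1°) cos(-19.4°) cos(-57.60°) = -0.1032 + 0.4804 = 0.3772.
θ_z = arccos(0.3772) = 67.84°, so the elevation is 90° − 67.84° = 22.16°.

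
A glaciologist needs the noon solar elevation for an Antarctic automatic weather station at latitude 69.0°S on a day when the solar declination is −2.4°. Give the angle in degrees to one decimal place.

23.4°

At local solar noon the hour angle is zero, so the elevation is 90° − |φ − δ| = 90° − |-69.0° − (-2.4°)| = 90° − 66.6° = 23.4°.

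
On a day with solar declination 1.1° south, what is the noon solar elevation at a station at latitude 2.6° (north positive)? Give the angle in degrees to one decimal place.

At local solar noon the hour angle is zero, so the elevation is 90° − |φ − δ| = 90° − |2.6° − (-1.1°)| = 90° − 3.7° = 86.3°.

86.3°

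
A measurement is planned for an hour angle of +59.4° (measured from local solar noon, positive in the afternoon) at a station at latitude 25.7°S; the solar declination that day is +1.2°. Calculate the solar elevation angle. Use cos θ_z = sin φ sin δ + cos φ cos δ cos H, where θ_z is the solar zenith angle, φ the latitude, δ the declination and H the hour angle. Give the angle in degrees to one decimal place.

26.7°

With φ = -25.7°, δ = 1.2°, H = 59.40°: sin φ sin δ = -0.0091, cos φ cos δ cos H = 0.4586, so cos θ_z = 0.4495.
θ_z = arccos(0.4495) = 63.29°, so the elevation is 90° − 63.29° = 26.71°.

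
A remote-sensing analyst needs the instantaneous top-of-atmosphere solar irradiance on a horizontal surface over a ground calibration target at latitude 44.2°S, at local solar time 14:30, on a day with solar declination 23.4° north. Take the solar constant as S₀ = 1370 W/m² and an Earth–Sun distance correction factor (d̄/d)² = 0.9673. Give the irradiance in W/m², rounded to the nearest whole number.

325 W/m²

Hour angle H = 15° × (14.5 − 12) = 37.50°.
cos θ_z = sin(-44.2°) sin(23.4°) + cos(-44.2°) cos(23.4°) cos(37.50°) = -0.2769 + 0.5220 = 0.2451.
Top-of-atmosphere irradiance = S₀ (d̄/d)² cos θ_z = 1370 × 0.9673 × 0.2451 = 324.81 W/m².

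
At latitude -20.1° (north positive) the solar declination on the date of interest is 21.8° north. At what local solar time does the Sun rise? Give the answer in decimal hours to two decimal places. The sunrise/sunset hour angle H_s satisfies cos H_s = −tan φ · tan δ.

−tan φ tan δ = −(-0.3659)(0.4000) = 0.1464; H_s = arccos(0.1464) = 81.58°.
Sunrise is at 12 − H_s/15 = 12 − 5.439 = 6.561 h local solar time.

6.56 h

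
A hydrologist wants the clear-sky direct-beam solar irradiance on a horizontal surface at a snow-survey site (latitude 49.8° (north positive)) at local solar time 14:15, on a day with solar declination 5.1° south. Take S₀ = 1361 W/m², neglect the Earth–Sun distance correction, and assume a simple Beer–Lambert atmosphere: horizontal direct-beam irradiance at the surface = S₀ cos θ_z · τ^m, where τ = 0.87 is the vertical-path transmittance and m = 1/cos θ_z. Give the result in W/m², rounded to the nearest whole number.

Hour angle H = 15° × (14.25 − 12) = 33.75°.
With φ = 49.8°, δ = -5.1°, H = 33.75°: sin φ sin δ = -0.0679, cos φ cos δ cos H = 0.5346, so cos θ_z = 0.4667.
Air mass m = 1/cos θ_z = 1/0.4667 = 2.143; τ^m = 0.87^2.143 = 0.7420.
Surface direct beam = 1361 × 0.4667 × 0.7420 = 471.30 W/m².

471 W/m²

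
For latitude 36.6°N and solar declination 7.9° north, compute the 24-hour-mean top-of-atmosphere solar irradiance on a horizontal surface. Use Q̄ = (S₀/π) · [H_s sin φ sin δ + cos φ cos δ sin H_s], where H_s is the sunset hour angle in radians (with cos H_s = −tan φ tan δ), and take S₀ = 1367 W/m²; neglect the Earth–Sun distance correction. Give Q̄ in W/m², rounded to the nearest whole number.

The sunset hour angle satisfies cos H_s = −tan φ tan δ = -0.1031, giving H_s = 95.92°. In radians, H_s = 1.6741.
H_s sin φ sin δ = 1.6741 × 0.5962 × 0.1374 = 0.1371.
cos φ cos δ sin H_s = 0.8028 × 0.9905 × 0.9947 = 0.7910.
Q̄ = (1367/π) × (0.1371 + 0.7910) = 435.13 × 0.9281 = 403.84 W/m².

404 W/m²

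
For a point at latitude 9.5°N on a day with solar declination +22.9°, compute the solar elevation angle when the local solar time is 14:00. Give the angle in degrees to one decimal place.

58.3°

Hour angle H = 15° × (14 − 12) = 30.00°.
cos θ_z = sin φ sin δ + cos φ cos δ cos H = (0.1650)(0.3891) + (0.9863)(0.9212)(0.8660) = 0.8510.
θ_z = arccos(0.8510) = 31.68°, so the elevation is 90° − 31.68° = 58.32°.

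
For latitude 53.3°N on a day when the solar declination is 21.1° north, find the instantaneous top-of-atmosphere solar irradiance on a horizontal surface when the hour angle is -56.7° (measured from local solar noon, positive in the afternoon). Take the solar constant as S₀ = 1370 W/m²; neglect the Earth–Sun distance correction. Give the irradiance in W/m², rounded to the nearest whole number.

cos θ_z = sin φ sin δ + cos φ cos δ cos H = (0.8018)(0.3600) + (0.5976)(0.9330)(0.5490) = 0.5947.
Top-of-atmosphere irradiance = S₀ cos θ_z = 1370 × 0.5947 = 814.74 W/m².

815 W/m²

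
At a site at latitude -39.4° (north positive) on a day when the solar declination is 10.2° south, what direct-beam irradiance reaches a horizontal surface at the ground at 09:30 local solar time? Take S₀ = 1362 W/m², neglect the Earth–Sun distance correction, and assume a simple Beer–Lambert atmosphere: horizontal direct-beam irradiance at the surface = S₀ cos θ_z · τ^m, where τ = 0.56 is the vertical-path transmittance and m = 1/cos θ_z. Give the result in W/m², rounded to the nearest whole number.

Hour angle H = 15° × (9.5 − 12) = -37.50°.
cos θ_z = sin φ sin δ + cos φ cos δ cos H = (-0.6347)(-0.1771) + (0.7727)(0.9842)(0.7934) = 0.7158.
Air mass m = 1/cos θ_z = 1/0.7158 = 1.397; τ^m = 0.56^1.397 = 0.4449.
Surface direct beam = 1362 × 0.7158 × 0.4449 = 433.74 W/m².

434 W/m²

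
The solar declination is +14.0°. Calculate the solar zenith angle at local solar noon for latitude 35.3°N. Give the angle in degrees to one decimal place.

21.3°

At local solar noon the hour angle is zero, so the zenith angle is |φ − δ| = |35.3° − (14.0°)| = 21.3°.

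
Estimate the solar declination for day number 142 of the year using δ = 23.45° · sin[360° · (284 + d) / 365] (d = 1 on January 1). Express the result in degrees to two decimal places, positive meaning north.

+20.34°

360 × (284 + 142) / 365 = 420.164°; sin(420.164°) = 0.8675.
δ = 23.45 × 0.8675 = 20.343° ≈ +20.34°.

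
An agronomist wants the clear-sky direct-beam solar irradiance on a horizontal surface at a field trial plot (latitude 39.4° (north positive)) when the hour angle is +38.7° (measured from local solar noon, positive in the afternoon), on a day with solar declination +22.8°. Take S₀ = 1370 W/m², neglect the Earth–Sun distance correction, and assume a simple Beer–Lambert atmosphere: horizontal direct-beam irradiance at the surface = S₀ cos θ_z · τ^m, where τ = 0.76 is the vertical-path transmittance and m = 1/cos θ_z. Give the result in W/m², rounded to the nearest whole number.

cos θ_z = sin(39.4°) sin(22.8°) + cos(39.4°) cos(22.8°) cos(38.70°) = 0.2460 + 0.5559 = 0.8019.
Air mass m = 1/cos θ_z = 1/0.8019 = 1.247; τ^m = 0.76^1.247 = 0.7102.
Surface direct beam = 1370 × 0.8019 × 0.7102 = 780.23 W/m².

780 W/m²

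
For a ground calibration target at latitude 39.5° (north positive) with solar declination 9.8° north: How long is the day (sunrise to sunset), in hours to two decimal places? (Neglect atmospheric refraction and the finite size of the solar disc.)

The sunset hour angle satisfies cos H_s = −tan φ tan δ = -0.1424, giving H_s = 98.19°.
Day length = 2 H_s / 15° h⁻¹ = 196.38° / 15 = 13.092 h.

13.09 hours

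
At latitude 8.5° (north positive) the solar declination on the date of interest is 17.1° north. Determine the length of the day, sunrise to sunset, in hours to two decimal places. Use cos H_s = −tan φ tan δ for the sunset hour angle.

The sunset hour angle satisfies cos H_s = −tan φ tan δ = -0.0460, giving H_s = 92.64°.
Day length = 2 H_s / 15° h⁻¹ = 185.28° / 15 = 12.352 h.

12.35 hours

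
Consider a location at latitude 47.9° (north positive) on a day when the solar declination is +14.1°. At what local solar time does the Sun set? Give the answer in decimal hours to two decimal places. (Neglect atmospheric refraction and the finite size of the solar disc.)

19.08 h

cos H_s = −tan(47.9°) · tan(14.1°) = -0.2780, so H_s = arccos(-0.2780) = 106.14°.
Sunset is at 12 + H_s/15 = 12 + 7.076 = 19.076 h local solar time.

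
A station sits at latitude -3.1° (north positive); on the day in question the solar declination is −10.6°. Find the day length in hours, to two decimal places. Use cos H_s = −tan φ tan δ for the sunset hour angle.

12.08 hours

cos H_s = −tan(-3.1°) · tan(-10.6°) = -0.0101, so H_s = arccos(-0.0101) = 90.58°.
Day length = 2 H_s / 15° h⁻¹ = 181.16° / 15 = 12.077 h.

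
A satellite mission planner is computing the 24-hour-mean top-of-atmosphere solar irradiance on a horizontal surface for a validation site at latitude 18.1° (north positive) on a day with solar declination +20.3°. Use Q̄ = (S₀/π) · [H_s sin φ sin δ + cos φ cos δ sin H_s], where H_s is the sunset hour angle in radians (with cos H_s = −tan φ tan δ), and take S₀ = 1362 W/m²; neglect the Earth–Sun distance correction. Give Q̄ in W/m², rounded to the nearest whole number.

463 W/m²

The sunset hour angle satisfies cos H_s = −tan φ tan δ = -0.1209, giving H_s = 96.94°. In radians, H_s = 1.6919.
H_s sin φ sin δ = 1.6919 × 0.3107 × 0.3469 = 0.1824.
cos φ cos δ sin H_s = 0.9505 × 0.9379 × 0.9927 = 0.8850.
Q̄ = (1362/π) × (0.1824 + 0.8850) = 433.54 × 1.0674 = 462.76 W/m².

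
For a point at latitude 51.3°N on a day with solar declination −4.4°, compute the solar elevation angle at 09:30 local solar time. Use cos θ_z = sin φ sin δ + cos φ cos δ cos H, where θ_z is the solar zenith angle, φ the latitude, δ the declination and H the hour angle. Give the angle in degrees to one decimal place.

Hour angle H = 15° × (9.5 − 12) = -37.50°.
With φ = 51.3°, δ = -4.4°, H = -37.50°: sin φ sin δ = -0.0599, cos φ cos δ cos H = 0.4946, so cos θ_z = 0.4347.
θ_z = arccos(0.4347) = 64.23°, so the elevation is 90° − 64.23° = 25.77°.

25.8°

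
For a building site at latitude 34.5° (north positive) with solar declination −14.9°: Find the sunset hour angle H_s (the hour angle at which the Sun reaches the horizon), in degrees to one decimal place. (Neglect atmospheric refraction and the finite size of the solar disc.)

The sunset hour angle satisfies cos H_s = −tan φ tan δ = 0.1829, giving H_s = 79.46°.

79.5°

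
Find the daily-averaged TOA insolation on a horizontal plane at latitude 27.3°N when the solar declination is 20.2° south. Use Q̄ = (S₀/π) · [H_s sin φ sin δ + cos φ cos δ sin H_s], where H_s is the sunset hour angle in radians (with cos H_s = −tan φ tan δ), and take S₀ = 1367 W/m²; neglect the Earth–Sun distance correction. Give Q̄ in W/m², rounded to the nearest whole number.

−tan φ tan δ = −(0.5161)(-0.3679) = 0.1899; H_s = arccos(0.1899) = 79.05°. In radians, H_s = 1.3797.
H_s sin φ sin δ = 1.3797 × 0.4586 × -0.3453 = -0.2185.
cos φ cos δ sin H_s = 0.8886 × 0.9385 × 0.9818 = 0.8188.
Q̄ = (1367/π) × (-0.2185 + 0.8188) = 435.13 × 0.6003 = 261.21 W/m².

261 W/m²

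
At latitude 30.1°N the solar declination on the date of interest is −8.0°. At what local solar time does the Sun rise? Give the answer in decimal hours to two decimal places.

−tan φ tan δ = −(0.5797)(-0.1405) = 0.0814; H_s = arccos(0.0814) = 85.33°.
Sunrise is at 12 − H_s/15 = 12 − 5.689 = 6.311 h local solar time.

6.31 h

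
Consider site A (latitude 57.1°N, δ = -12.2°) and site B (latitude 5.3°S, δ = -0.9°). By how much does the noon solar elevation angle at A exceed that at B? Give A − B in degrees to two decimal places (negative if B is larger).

-64.90°

A: 90° − |57.1 − (-12.2)| = 20.70°.
B: 90° − |-5.3 − (-0.9)| = 85.60°.
A − B = 20.70 − 85.60 = -64.90°.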